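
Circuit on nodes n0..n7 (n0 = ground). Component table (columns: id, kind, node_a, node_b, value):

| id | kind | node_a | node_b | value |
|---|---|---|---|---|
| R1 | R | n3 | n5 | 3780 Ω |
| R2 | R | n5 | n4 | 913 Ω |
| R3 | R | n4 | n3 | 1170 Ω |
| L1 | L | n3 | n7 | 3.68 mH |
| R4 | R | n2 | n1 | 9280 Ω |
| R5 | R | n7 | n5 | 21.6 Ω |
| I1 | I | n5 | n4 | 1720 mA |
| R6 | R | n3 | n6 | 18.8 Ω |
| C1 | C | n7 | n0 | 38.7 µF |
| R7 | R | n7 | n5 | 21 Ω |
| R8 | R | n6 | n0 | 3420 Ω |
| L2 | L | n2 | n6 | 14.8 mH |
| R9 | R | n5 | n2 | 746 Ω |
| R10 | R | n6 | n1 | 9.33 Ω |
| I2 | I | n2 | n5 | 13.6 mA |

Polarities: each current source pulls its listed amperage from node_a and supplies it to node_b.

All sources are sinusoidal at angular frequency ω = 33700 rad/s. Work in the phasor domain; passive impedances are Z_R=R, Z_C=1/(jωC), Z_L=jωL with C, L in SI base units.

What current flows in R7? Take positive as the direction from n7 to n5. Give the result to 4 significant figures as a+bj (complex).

0.3347-0.05704j A

Element admittances at ω=33700 rad/s:
  Y(R1) = 0.0002646+0.000j S between n3,n5
  Y(R2) = 0.001095+0.000j S between n5,n4
  Y(R3) = 0.0008547+0.000j S between n4,n3
  Y(L1) = 0.000-0.008063j S between n3,n7
  Y(R4) = 0.0001078+0.000j S between n2,n1
  Y(R5) = 0.04630+0.000j S between n7,n5
  I1: injects 1.72 A into n4 (from n5)
  Y(R6) = 0.05319+0.000j S between n3,n6
  Y(C1) = 0.000+1.304j S between n7,n0
  Y(R7) = 0.04762+0.000j S between n7,n5
  Y(R8) = 0.0002924+0.000j S between n6,n0
  Y(L2) = 0.000-0.002005j S between n2,n6
  Y(R9) = 0.001340+0.000j S between n5,n2
  Y(R10) = 0.1072+0.000j S between n6,n1
  I2: injects 0.0136 A into n5 (from n2)
Assemble and solve the 7×7 MNA system:
  V(n1)=15.34+79.83j  V(n2)=39.56+40.62j  V(n3)=16.83+81.30j  V(n4)=885.5+36.31j  V(n5)=-7.046+1.201j  V(n6)=15.31+79.87j  V(n7)=-0.01791+0.003433j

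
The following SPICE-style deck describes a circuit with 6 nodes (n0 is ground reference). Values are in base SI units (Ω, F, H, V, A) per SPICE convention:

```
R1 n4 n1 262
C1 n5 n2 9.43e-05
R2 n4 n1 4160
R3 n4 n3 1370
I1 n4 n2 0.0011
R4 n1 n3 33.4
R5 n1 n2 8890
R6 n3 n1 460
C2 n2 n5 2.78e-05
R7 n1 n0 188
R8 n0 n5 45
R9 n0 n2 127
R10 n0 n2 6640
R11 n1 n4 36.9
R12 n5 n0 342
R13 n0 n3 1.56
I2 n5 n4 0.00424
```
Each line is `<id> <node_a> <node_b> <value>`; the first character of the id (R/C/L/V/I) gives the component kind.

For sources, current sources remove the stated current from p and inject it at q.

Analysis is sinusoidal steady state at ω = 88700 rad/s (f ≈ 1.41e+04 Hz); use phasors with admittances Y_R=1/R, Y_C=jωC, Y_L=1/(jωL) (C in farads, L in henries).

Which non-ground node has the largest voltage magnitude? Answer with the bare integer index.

MNA unknowns: 5 node voltages V₁..V_5
R1: Y=0.003817+0.000j on G[4,1]
C1: Y=0.000+8.364j on G[5,2]
R2: Y=0.0002404+0.000j on G[4,1]
R3: Y=0.0007299+0.000j on G[4,3]
I1: z[4]−=0.0011, z[2]+=0.0011
R4: Y=0.02994+0.000j on G[1,3]
R5: Y=0.0001125+0.000j on G[1,2]
R6: Y=0.002174+0.000j on G[3,1]
C2: Y=0.000+2.466j on G[2,5]
R7: Y=0.005319+0.000j on G[1,0]
R8: Y=0.02222+0.000j on G[0,5]
R9: Y=0.007874+0.000j on G[0,2]
R10: Y=0.0001506+0.000j on G[0,2]
R11: Y=0.02710+0.000j on G[1,4]
R12: Y=0.002924+0.000j on G[5,0]
R13: Y=0.6410+0.000j on G[0,3]
I2: z[5]−=0.00424, z[4]+=0.00424
solve → V1=0.08350-4.013e-07j, V2=-0.09406-0.0001308j, V3=0.004174-1.955e-08j, V4=0.1802-3.926e-07j, V5=-0.09406+4.232e-05j

4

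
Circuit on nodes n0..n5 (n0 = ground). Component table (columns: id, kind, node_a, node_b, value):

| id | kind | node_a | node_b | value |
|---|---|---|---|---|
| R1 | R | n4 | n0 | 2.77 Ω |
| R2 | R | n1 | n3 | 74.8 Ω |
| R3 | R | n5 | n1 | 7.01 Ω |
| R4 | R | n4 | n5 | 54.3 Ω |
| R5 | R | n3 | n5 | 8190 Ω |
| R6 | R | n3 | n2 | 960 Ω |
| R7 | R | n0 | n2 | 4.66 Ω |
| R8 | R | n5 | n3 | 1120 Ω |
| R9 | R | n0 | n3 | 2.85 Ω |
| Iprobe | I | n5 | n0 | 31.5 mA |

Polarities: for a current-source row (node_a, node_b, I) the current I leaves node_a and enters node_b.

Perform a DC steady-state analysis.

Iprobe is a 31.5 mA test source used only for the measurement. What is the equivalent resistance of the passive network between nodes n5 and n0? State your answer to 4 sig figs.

MNA unknowns: 5 node voltages V₁..V_5
R1: Y=0.3610 on G[4,0]
R2: Y=0.01337 on G[1,3]
R3: Y=0.1427 on G[5,1]
R4: Y=0.01842 on G[4,5]
R5: Y=0.0001221 on G[3,5]
R6: Y=0.001042 on G[3,2]
R7: Y=0.2146 on G[0,2]
R8: Y=0.0008929 on G[5,3]
R9: Y=0.3509 on G[0,3]
Iprobe: z[5]−=0.0315, z[0]+=0.0315
solve → V1=-0.9544, V2=-0.0001822, V3=-0.03771, V4=-0.05049, V5=-1.040

R_eq = 33.02 Ω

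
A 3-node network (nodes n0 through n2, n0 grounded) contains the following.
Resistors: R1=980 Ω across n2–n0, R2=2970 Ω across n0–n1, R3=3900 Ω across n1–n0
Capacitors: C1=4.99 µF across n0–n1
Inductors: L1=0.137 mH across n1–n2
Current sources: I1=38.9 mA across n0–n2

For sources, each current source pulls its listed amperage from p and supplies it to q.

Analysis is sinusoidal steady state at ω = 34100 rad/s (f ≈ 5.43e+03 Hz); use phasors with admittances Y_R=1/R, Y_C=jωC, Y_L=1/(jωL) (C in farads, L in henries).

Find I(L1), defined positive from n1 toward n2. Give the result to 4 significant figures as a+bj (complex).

MNA unknowns: 2 node voltages V₁..V_2
R1: Y=0.001020+0.000j on G[2,0]
C1: Y=0.000+0.1702j on G[0,1]
R2: Y=0.0003367+0.000j on G[0,1]
L1: Y=0.000-0.2141j on G[1,2]
R3: Y=0.0002564+0.000j on G[1,0]
I1: z[0]−=0.0389, z[2]+=0.0389
solve → V1=0.001078-0.2286j, V2=0.0008545-0.04688j

-0.03890-4.783e-05j A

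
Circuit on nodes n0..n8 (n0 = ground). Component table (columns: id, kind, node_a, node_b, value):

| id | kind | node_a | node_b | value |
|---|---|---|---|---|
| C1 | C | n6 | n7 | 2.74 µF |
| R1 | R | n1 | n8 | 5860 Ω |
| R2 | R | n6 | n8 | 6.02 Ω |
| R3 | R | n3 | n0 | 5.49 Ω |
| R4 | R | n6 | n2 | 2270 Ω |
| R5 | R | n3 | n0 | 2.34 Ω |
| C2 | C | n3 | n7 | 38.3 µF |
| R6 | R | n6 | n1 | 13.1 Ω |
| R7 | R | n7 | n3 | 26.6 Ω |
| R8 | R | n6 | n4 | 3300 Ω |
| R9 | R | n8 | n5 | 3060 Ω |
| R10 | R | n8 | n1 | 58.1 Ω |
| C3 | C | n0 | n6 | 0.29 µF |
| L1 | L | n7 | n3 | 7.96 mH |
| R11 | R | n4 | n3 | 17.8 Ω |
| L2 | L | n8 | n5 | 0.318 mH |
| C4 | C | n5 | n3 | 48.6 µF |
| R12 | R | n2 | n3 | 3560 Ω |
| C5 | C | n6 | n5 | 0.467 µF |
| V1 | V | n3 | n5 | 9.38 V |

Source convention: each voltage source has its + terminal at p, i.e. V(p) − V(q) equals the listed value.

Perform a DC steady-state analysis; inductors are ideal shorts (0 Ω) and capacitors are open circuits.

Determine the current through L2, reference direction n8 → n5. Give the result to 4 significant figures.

Apply KCL at each of the 8 non-ground nodes and solve the resulting linear system.
Node n1: branches {R1, R6, R10} → V_1 = -9.360
Node n2: branches {R4, R12} → V_2 = -5.713
Node n3: branches {R3, R5, C2, R7, L1, R11, C4, R12, V1} → V_3 = 0.000
Node n4: branches {R8, R11} → V_4 = -0.05019
Node n5: branches {R9, L2, C4, C5, V1} → V_5 = -9.380
Node n6: branches {C1, R2, R4, R6, R8, C3, C5} → V_6 = -9.355
Node n7: branches {C1, C2, R7, L1} → V_7 = 0.000
Node n8: branches {R1, R2, R9, R10, L2} → V_8 = -9.380
Source currents: i(L1)=0.000, i(L2)=0.004424, i(V1)=-0.004424

0.004424 A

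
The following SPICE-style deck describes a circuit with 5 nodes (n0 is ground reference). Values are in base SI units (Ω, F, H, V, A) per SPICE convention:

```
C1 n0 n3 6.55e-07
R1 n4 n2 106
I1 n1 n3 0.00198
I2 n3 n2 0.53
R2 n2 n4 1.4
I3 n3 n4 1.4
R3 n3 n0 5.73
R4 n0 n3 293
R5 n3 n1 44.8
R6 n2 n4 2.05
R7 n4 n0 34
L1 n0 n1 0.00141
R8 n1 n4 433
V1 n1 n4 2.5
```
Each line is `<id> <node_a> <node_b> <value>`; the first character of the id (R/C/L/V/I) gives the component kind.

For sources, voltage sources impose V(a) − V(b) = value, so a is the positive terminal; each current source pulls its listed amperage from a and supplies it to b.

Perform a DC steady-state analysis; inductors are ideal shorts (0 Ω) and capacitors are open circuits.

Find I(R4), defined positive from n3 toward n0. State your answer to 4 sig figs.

-0.03286 A

Apply KCL at each of the 4 non-ground nodes and solve the resulting linear system.
Node n1: branches {I1, R5, L1, R8, V1} → V_1 = 0.000
Node n2: branches {R1, I2, R2, R6} → V_2 = -2.063
Node n3: branches {C1, I1, I2, I3, R3, R4, R5} → V_3 = -9.628
Node n4: branches {R1, R2, I3, R6, R7, R8, V1} → V_4 = -2.500
Source currents: i(L1)=-1.787, i(V1)=-2.009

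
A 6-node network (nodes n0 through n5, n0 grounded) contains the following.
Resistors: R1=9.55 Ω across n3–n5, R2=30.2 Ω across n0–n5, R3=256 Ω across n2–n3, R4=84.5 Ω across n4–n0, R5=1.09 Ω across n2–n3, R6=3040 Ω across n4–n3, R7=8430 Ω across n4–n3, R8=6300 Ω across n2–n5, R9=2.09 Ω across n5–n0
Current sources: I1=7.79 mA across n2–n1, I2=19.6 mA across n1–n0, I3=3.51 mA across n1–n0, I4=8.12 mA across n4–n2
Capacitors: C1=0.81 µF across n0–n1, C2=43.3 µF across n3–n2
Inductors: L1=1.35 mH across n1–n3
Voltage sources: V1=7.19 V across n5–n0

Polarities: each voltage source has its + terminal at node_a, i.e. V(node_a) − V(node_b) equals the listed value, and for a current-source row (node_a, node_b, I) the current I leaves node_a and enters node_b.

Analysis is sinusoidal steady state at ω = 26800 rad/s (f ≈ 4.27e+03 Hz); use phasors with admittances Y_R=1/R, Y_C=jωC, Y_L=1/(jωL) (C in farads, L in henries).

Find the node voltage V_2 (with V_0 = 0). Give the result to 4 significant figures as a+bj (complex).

Element admittances at ω=26800 rad/s:
  Y(R1) = 0.1047+0.000j S between n3,n5
  I1: injects 0.00779 A into n1 (from n2)
  I2: injects 0.0196 A into n0 (from n1)
  Y(R2) = 0.03311+0.000j S between n0,n5
  Y(R3) = 0.003906+0.000j S between n2,n3
  Y(C1) = 0.000+0.02171j S between n0,n1
  I3: injects 0.00351 A into n0 (from n1)
  Y(R4) = 0.01183+0.000j S between n4,n0
  Y(R5) = 0.9174+0.000j S between n2,n3
  Y(C2) = 0.000+1.160j S between n3,n2
  Y(L1) = 0.000-0.02764j S between n1,n3
  Y(R6) = 0.0003289+0.000j S between n4,n3
  Y(R7) = 0.0001186+0.000j S between n4,n3
  Y(R8) = 0.0001587+0.000j S between n2,n5
  Y(R9) = 0.4785+0.000j S between n5,n0
  I4: injects 0.00812 A into n2 (from n4)
  V1: constraint V(n5)−V(n0) = 7.19
Assemble and solve the 6×6 MNA system:
  V(n1)=15.71-17.67j  V(n2)=3.372-3.239j  V(n3)=3.372-3.239j  V(n4)=-0.5383-0.1180j  V(n5)=7.190+0.000j
  i(V1)=-4.079-0.3397j

3.372-3.239j V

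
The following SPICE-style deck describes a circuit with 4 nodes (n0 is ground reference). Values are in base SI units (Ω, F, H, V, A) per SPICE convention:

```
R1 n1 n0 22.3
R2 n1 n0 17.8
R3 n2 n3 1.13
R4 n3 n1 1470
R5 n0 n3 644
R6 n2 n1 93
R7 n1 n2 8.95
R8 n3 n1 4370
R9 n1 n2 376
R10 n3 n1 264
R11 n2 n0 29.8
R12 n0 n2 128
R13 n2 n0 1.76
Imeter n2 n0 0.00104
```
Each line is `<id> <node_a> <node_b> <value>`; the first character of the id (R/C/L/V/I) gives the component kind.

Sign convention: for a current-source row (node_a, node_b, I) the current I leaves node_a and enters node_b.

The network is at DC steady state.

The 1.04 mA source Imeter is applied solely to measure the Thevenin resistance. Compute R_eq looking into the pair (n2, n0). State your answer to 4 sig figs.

R_eq = 1.497 Ω

Element admittances at DC:
  Y(R1) = 0.04484 S between n1,n0
  Y(R2) = 0.05618 S between n1,n0
  Y(R3) = 0.8850 S between n2,n3
  Y(R4) = 0.0006803 S between n3,n1
  Y(R5) = 0.001553 S between n0,n3
  Y(R6) = 0.01075 S between n2,n1
  Y(R7) = 0.1117 S between n1,n2
  Y(R8) = 0.0002288 S between n3,n1
  Y(R9) = 0.002660 S between n1,n2
  Y(R10) = 0.003788 S between n3,n1
  Y(R11) = 0.03356 S between n2,n0
  Y(R12) = 0.007812 S between n0,n2
  Y(R13) = 0.5682 S between n2,n0
  Imeter: injects 0.00104 A into n0 (from n2)
Assemble and solve the 3×3 MNA system:
  V(n1)=-0.0008756  V(n2)=-0.001557  V(n3)=-0.001551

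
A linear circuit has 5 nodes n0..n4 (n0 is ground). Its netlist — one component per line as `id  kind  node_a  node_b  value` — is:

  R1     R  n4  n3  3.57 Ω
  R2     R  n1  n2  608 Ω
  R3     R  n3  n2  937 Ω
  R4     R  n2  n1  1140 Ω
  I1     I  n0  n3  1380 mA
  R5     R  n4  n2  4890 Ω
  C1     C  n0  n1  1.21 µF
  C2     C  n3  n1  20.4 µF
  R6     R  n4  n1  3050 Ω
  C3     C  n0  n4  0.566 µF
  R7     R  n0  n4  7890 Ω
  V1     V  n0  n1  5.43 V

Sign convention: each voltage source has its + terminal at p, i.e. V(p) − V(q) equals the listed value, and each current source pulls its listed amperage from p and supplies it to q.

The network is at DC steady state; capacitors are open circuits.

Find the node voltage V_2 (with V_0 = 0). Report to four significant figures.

Apply KCL at each of the 4 non-ground nodes and solve the resulting linear system.
Node n1: branches {R2, R4, C1, C2, R6, V1} → V_1 = -5.430
Node n2: branches {R2, R3, R4, R5} → V_2 = 350.8
Node n3: branches {R1, R3, I1, C2} → V_3 = 1058
Node n4: branches {R1, R5, R6, C3, R7} → V_4 = 1055
Source currents: i(V1)=-1.246

350.8 V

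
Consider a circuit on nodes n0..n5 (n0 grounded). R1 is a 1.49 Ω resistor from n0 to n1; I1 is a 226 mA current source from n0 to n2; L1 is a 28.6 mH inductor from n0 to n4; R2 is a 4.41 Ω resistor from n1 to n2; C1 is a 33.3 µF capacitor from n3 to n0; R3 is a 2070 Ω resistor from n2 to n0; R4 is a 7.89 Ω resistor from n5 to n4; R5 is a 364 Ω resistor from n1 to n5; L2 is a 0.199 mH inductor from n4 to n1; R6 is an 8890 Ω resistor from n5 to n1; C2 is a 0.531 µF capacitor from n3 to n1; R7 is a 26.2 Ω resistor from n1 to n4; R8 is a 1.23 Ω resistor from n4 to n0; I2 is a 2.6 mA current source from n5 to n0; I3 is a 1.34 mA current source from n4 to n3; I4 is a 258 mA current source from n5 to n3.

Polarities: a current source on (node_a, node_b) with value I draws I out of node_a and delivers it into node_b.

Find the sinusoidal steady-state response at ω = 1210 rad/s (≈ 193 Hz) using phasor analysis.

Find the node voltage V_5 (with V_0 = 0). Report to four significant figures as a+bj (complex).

-2.034-0.02490j V

Apply KCL at each of the 5 non-ground nodes and solve the resulting linear system.
Node n1: branches {R1, R2, R5, L2, R6, C2, R7} → V_1 = -0.01825+0.03065j
Node n2: branches {I1, R2, R3} → V_2 = 0.9763+0.03058j
Node n3: branches {C1, C2, I3, I4} → V_3 = -0.0002864-6.335j
Node n4: branches {L1, R4, L2, R7, R8, I3} → V_4 = -0.02376-0.02615j
Node n5: branches {R4, R5, R6, I2, I4} → V_5 = -2.034-0.02490j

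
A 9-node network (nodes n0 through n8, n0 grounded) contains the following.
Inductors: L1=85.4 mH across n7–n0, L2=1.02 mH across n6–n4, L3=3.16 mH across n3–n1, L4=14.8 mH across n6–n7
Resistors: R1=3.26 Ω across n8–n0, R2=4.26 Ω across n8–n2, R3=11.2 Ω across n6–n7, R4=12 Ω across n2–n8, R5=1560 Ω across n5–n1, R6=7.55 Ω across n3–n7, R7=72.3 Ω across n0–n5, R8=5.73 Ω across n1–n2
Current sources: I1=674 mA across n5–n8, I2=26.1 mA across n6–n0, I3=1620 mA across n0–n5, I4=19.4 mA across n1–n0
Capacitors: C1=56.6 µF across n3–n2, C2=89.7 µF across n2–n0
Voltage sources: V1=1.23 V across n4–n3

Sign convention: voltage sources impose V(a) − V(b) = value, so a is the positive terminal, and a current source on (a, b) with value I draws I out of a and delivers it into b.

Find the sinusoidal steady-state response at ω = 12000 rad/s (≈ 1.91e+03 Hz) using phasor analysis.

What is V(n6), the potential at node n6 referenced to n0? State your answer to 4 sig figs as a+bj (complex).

Element admittances at ω=12000 rad/s:
  Y(L1) = 0.000-0.0009758j S between n7,n0
  Y(R1) = 0.3067+0.000j S between n8,n0
  I1: injects 0.674 A into n8 (from n5)
  I2: injects 0.0261 A into n0 (from n6)
  Y(L2) = 0.000-0.08170j S between n6,n4
  Y(C1) = 0.000+0.6792j S between n3,n2
  I3: injects 1.62 A into n5 (from n0)
  Y(L3) = 0.000-0.02637j S between n3,n1
  Y(L4) = 0.000-0.005631j S between n6,n7
  Y(R2) = 0.2347+0.000j S between n8,n2
  Y(R3) = 0.08929+0.000j S between n6,n7
  Y(R4) = 0.08333+0.000j S between n2,n8
  I4: injects 0.0194 A into n0 (from n1)
  Y(R5) = 0.0006410+0.000j S between n5,n1
  Y(C2) = 0.000+1.076j S between n2,n0
  Y(R6) = 0.1325+0.000j S between n3,n7
  Y(R7) = 0.01383+0.000j S between n0,n5
  Y(R8) = 0.1745+0.000j S between n1,n2
  V1: constraint V(n4)−V(n3) = 1.23
Assemble and solve the 9×9 MNA system:
  V(n1)=0.1762-0.2878j  V(n2)=0.04532-0.3093j  V(n3)=0.04051-0.2710j  V(n4)=1.271-0.2710j  V(n5)=65.37-0.01275j  V(n6)=0.7528-1.034j  V(n7)=0.3186-0.5880j  V(n8)=1.102-0.1574j
  i(V1)=-0.06236+0.04229j

0.7528-1.034j V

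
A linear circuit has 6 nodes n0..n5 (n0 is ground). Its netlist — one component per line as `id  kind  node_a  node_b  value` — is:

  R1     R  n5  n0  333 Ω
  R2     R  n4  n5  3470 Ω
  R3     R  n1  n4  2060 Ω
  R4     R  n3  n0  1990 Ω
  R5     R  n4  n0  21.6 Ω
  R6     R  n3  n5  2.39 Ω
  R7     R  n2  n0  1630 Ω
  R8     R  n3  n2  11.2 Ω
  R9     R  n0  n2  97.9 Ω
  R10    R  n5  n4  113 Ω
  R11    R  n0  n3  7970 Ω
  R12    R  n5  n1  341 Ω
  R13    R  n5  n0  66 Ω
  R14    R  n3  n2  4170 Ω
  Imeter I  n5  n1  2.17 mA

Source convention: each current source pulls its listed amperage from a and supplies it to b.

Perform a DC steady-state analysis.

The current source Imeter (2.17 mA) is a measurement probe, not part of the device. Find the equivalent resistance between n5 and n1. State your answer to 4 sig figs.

R_eq = 293.3 Ω

Element admittances at DC:
  Y(R1) = 0.003003 S between n5,n0
  Y(R2) = 0.0002882 S between n4,n5
  Y(R3) = 0.0004854 S between n1,n4
  Y(R4) = 0.0005025 S between n3,n0
  Y(R5) = 0.04630 S between n4,n0
  Y(R6) = 0.4184 S between n3,n5
  Y(R7) = 0.0006135 S between n2,n0
  Y(R8) = 0.08929 S between n3,n2
  Y(R9) = 0.01021 S between n0,n2
  Y(R10) = 0.008850 S between n5,n4
  Y(R11) = 0.0001255 S between n0,n3
  Y(R12) = 0.002933 S between n5,n1
  Y(R13) = 0.01515 S between n5,n0
  Y(R14) = 0.0002398 S between n3,n2
  Imeter: injects 0.00217 A into n1 (from n5)
Assemble and solve the 5×5 MNA system:
  V(n1)=0.6294  V(n2)=-0.006159  V(n3)=-0.006904  V(n4)=0.004308  V(n5)=-0.007074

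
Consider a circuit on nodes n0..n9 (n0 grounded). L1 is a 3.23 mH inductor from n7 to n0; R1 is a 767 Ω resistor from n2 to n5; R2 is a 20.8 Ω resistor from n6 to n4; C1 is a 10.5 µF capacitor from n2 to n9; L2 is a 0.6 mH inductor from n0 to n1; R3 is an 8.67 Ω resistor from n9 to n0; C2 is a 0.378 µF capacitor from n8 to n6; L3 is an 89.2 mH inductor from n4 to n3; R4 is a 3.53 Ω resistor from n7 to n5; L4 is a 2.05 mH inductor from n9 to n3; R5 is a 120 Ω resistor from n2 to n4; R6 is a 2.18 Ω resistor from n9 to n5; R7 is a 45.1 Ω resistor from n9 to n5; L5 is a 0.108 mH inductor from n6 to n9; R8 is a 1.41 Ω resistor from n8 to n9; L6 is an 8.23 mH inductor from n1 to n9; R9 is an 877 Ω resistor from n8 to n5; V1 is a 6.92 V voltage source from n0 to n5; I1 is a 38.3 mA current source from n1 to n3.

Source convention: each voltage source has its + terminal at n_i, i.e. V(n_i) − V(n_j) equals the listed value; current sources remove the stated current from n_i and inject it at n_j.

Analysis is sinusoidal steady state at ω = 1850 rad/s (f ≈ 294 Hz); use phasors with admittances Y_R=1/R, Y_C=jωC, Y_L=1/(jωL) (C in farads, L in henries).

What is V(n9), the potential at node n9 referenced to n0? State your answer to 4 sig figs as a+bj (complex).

Element admittances at ω=1850 rad/s:
  Y(L1) = 0.000-0.1674j S between n7,n0
  Y(R1) = 0.001304+0.000j S between n2,n5
  Y(R2) = 0.04808+0.000j S between n6,n4
  Y(C1) = 0.000+0.01942j S between n2,n9
  Y(L2) = 0.000-0.9009j S between n0,n1
  Y(R3) = 0.1153+0.000j S between n9,n0
  Y(C2) = 0.000+0.0006993j S between n8,n6
  Y(L3) = 0.000-0.006060j S between n4,n3
  Y(R4) = 0.2833+0.000j S between n7,n5
  Y(L4) = 0.000-0.2637j S between n9,n3
  Y(R5) = 0.008333+0.000j S between n2,n4
  Y(R6) = 0.4587+0.000j S between n9,n5
  Y(R7) = 0.02217+0.000j S between n9,n5
  Y(L5) = 0.000-5.005j S between n6,n9
  Y(R8) = 0.7092+0.000j S between n8,n9
  Y(L6) = 0.000-0.06568j S between n1,n9
  Y(R9) = 0.001140+0.000j S between n8,n5
  V1: constraint V(n0)−V(n5) = 6.92
  I1: injects 0.0383 A into n3 (from n1)
Assemble and solve the 10×10 MNA system:
  V(n1)=-0.3717-0.07764j  V(n2)=-5.471-0.4685j  V(n3)=-5.470-0.4172j  V(n4)=-5.457-0.5446j  V(n5)=-6.920+0.000j  V(n6)=-5.470-0.5594j  V(n7)=-5.130-3.030j  V(n8)=-5.472-0.5586j  V(n9)=-5.470-0.5595j
  i(V1)=-1.208+1.129j

-5.470-0.5595j V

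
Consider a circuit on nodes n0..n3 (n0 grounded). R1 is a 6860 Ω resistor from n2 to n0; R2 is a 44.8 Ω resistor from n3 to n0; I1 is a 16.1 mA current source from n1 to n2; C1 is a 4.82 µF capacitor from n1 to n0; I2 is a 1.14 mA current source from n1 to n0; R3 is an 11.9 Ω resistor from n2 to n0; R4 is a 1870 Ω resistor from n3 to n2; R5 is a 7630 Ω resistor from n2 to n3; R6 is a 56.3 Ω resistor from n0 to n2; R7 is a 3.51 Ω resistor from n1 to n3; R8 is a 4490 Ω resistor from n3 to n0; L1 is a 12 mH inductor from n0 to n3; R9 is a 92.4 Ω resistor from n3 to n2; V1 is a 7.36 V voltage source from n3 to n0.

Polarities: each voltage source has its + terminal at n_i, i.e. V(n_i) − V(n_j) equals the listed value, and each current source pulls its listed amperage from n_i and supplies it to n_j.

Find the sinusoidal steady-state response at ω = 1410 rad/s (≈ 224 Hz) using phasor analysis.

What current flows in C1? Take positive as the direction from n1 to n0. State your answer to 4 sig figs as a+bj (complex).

0.001183+0.04958j A

MNA unknowns: 3 node voltages V₁..V_3 plus 1 source current (V1)
R1: Y=0.0001458+0.000j on G[2,0]
R2: Y=0.02232+0.000j on G[3,0]
I1: z[1]−=0.0161, z[2]+=0.0161
C1: Y=0.000+0.006796j on G[1,0]
I2: z[1]−=0.00114, z[0]+=0.00114
R3: Y=0.08403+0.000j on G[2,0]
R4: Y=0.0005348+0.000j on G[3,2]
R5: Y=0.0001311+0.000j on G[2,3]
R6: Y=0.01776+0.000j on G[0,2]
R7: Y=0.2849+0.000j on G[1,3]
R8: Y=0.0002227+0.000j on G[3,0]
L1: Y=0.000-0.05910j on G[0,3]
R9: Y=0.01082+0.000j on G[3,2]
V1: row V3−V0=7.36, i_V1 at 3,0
solve → V1=7.295-0.1740j, V2=0.8874+0.000j, V3=7.360+0.000j
aux → i_V1=-0.2587+0.3854j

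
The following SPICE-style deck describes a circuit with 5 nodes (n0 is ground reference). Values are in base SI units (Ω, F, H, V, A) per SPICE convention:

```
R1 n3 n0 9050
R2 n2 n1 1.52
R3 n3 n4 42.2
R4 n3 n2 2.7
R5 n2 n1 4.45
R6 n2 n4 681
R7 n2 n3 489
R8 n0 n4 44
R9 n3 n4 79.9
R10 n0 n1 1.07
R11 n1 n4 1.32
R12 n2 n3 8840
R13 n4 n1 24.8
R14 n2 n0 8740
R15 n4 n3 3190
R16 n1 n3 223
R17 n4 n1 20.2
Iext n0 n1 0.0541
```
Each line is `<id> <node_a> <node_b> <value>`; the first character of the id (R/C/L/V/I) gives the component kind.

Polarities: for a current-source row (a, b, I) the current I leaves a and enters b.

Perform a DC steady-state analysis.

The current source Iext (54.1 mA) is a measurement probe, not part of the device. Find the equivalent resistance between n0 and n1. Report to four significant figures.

R_eq = 1.045 Ω

Element admittances at DC:
  Y(R1) = 0.0001105 S between n3,n0
  Y(R2) = 0.6579 S between n2,n1
  Y(R3) = 0.02370 S between n3,n4
  Y(R4) = 0.3704 S between n3,n2
  Y(R5) = 0.2247 S between n2,n1
  Y(R6) = 0.001468 S between n2,n4
  Y(R7) = 0.002045 S between n2,n3
  Y(R8) = 0.02273 S between n0,n4
  Y(R9) = 0.01252 S between n3,n4
  Y(R10) = 0.9346 S between n0,n1
  Y(R11) = 0.7576 S between n1,n4
  Y(R12) = 0.0001131 S between n2,n3
  Y(R13) = 0.04032 S between n4,n1
  Y(R14) = 0.0001144 S between n2,n0
  Y(R15) = 0.0003135 S between n4,n3
  Y(R16) = 0.004484 S between n1,n3
  Y(R17) = 0.04950 S between n4,n1
  Iext: injects 0.0541 A into n1 (from n0)
Assemble and solve the 4×4 MNA system:
  V(n1)=0.05653  V(n2)=0.05647  V(n3)=0.05633  V(n4)=0.05511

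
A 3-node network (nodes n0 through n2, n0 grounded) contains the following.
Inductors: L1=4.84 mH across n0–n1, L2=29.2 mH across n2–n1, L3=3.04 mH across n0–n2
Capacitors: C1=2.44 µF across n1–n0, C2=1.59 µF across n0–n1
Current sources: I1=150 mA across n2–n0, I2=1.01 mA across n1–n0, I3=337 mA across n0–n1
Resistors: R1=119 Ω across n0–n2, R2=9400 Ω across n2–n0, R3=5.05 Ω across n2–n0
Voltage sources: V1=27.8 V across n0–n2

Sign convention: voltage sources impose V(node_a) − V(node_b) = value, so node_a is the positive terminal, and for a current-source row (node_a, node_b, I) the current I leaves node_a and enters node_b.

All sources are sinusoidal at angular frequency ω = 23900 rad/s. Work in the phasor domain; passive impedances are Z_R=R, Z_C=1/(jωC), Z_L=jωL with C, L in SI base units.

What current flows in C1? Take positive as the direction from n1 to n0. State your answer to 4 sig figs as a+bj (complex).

Apply KCL at each of the 2 non-ground nodes and solve the resulting linear system.
Node n1: branches {L1, C1, I2, L2, I3, C2} → V_1 = 0.4619-3.896j
Node n2: branches {I1, R1, L2, R2, L3, R3, V1} → V_2 = -27.80+0.000j
Source currents: i(V1)=-5.586+0.4231j

0.2272+0.02694j A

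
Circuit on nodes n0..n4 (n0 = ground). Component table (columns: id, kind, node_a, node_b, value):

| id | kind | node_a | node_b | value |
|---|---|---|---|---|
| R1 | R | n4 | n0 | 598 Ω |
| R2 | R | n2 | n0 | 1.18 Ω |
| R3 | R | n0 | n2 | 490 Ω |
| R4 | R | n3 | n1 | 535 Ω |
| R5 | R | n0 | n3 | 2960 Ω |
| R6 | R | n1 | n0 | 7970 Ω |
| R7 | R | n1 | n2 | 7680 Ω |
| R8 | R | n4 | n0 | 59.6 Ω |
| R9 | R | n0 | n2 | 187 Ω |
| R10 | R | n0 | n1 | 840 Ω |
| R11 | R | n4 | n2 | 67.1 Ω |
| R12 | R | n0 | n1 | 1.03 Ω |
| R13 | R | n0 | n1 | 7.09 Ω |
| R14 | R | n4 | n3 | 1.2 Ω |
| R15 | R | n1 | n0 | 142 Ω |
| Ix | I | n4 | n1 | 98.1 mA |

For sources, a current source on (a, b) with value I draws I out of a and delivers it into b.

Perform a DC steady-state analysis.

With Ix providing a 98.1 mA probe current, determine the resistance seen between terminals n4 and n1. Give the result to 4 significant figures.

Element admittances at DC:
  Y(R1) = 0.001672 S between n4,n0
  Y(R2) = 0.8475 S between n2,n0
  Y(R3) = 0.002041 S between n0,n2
  Y(R4) = 0.001869 S between n3,n1
  Y(R5) = 0.0003378 S between n0,n3
  Y(R6) = 0.0001255 S between n1,n0
  Y(R7) = 0.0001302 S between n1,n2
  Y(R8) = 0.01678 S between n4,n0
  Y(R9) = 0.005348 S between n0,n2
  Y(R10) = 0.001190 S between n0,n1
  Y(R11) = 0.01490 S between n4,n2
  Y(R12) = 0.9709 S between n0,n1
  Y(R13) = 0.1410 S between n0,n1
  Y(R14) = 0.8333 S between n4,n3
  Y(R15) = 0.007042 S between n1,n0
  Ix: injects 0.0981 A into n1 (from n4)
Assemble and solve the 4×4 MNA system:
  V(n1)=0.08280  V(n2)=-0.04752  V(n3)=-2.767  V(n4)=-2.775

R_eq = 29.13 Ω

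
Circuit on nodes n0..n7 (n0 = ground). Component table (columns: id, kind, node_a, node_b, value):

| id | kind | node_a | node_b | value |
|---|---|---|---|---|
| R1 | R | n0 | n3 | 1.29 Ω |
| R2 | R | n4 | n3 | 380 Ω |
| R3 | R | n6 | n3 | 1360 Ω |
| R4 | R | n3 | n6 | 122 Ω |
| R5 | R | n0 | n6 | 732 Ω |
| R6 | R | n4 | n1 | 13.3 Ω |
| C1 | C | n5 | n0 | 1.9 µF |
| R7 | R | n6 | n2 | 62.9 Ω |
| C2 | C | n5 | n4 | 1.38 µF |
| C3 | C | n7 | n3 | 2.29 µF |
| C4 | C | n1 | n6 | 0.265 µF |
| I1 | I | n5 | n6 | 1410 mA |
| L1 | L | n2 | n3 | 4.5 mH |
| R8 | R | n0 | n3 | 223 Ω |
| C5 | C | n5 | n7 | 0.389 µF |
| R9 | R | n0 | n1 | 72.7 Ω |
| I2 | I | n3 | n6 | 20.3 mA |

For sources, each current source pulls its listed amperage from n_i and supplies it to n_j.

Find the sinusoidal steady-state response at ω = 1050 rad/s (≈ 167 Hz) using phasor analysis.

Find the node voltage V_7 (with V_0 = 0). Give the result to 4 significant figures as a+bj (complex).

Element admittances at ω=1050 rad/s:
  Y(R1) = 0.7752+0.000j S between n0,n3
  Y(R2) = 0.002632+0.000j S between n4,n3
  Y(R3) = 0.0007353+0.000j S between n6,n3
  Y(R4) = 0.008197+0.000j S between n3,n6
  Y(R5) = 0.001366+0.000j S between n0,n6
  Y(R6) = 0.07519+0.000j S between n4,n1
  Y(C1) = 0.000+0.001995j S between n5,n0
  Y(R7) = 0.01590+0.000j S between n6,n2
  Y(C2) = 0.000+0.001449j S between n5,n4
  Y(C3) = 0.000+0.002404j S between n7,n3
  Y(C4) = 0.000+0.0002783j S between n1,n6
  I1: injects 1.41 A into n6 (from n5)
  Y(L1) = 0.000-0.2116j S between n2,n3
  Y(R8) = 0.004484+0.000j S between n0,n3
  Y(C5) = 0.000+0.0004084j S between n5,n7
  Y(R9) = 0.01376+0.000j S between n0,n1
  I2: injects 0.0203 A into n6 (from n3)
Assemble and solve the 7×7 MNA system:
  V(n1)=-31.48+3.478j  V(n2)=1.602+4.061j  V(n3)=1.412-0.02796j  V(n4)=-37.24+3.790j  V(n5)=-14.10+373.2j  V(n6)=56.03+1.525j  V(n7)=-0.8399+54.16j

-0.8399+54.16j V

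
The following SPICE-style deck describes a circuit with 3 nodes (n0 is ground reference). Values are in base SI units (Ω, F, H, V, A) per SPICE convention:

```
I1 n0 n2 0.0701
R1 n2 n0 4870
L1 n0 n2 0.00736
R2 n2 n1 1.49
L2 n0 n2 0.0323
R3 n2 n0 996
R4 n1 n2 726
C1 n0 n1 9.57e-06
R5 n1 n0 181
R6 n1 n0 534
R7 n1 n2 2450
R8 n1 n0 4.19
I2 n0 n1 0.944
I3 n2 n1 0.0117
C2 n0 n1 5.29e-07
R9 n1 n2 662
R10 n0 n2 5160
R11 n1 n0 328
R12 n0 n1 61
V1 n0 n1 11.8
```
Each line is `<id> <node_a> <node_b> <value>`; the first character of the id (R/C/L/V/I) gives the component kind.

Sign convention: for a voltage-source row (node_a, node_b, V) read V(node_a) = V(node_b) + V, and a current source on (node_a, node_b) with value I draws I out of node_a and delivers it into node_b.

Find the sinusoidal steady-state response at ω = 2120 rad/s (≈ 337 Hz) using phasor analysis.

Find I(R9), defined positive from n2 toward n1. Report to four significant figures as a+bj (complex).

0.0004037-0.002028j A

Element admittances at ω=2120 rad/s:
  I1: injects 0.0701 A into n2 (from n0)
  Y(R1) = 0.0002053+0.000j S between n2,n0
  Y(L1) = 0.000-0.06409j S between n0,n2
  Y(R2) = 0.6711+0.000j S between n2,n1
  Y(L2) = 0.000-0.01460j S between n0,n2
  Y(R3) = 0.001004+0.000j S between n2,n0
  Y(R4) = 0.001377+0.000j S between n1,n2
  Y(C1) = 0.000+0.02029j S between n0,n1
  Y(R5) = 0.005525+0.000j S between n1,n0
  Y(R6) = 0.001873+0.000j S between n1,n0
  Y(R7) = 0.0004082+0.000j S between n1,n2
  Y(R8) = 0.2387+0.000j S between n1,n0
  I2: injects 0.944 A into n1 (from n0)
  I3: injects 0.0117 A into n1 (from n2)
  Y(C2) = 0.000+0.001121j S between n0,n1
  Y(R9) = 0.001511+0.000j S between n1,n2
  Y(R10) = 0.0001938+0.000j S between n0,n2
  Y(R11) = 0.003049+0.000j S between n1,n0
  Y(R12) = 0.01639+0.000j S between n0,n1
  V1: constraint V(n0)−V(n1) = 11.8
Assemble and solve the 3×3 MNA system:
  V(n1)=-11.80+0.000j  V(n2)=-11.53-1.343j
  i(V1)=-4.269+0.6530j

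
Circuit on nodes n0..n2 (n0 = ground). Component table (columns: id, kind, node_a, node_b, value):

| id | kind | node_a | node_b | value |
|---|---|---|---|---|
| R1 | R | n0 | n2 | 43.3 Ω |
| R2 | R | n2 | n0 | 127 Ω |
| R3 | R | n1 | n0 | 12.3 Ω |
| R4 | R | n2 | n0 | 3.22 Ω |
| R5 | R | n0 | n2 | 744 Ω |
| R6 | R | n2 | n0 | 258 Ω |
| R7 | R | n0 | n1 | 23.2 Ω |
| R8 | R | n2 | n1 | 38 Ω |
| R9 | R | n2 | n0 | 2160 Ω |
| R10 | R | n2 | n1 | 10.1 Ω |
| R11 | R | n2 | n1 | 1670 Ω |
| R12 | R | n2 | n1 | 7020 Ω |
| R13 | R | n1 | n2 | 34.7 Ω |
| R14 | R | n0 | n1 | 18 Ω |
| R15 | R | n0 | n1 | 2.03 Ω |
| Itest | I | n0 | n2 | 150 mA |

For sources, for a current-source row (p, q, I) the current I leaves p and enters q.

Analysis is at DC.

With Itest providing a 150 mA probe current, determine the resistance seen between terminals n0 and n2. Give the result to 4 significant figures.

R_eq = 2.114 Ω

MNA unknowns: 2 node voltages V₁..V_2
R1: Y=0.02309 on G[0,2]
R2: Y=0.007874 on G[2,0]
R3: Y=0.08130 on G[1,0]
R4: Y=0.3106 on G[2,0]
R5: Y=0.001344 on G[0,2]
R6: Y=0.003876 on G[2,0]
R7: Y=0.04310 on G[0,1]
R8: Y=0.02632 on G[2,1]
R9: Y=0.0004630 on G[2,0]
R10: Y=0.09901 on G[2,1]
R11: Y=0.0005988 on G[2,1]
R12: Y=0.0001425 on G[2,1]
R13: Y=0.02882 on G[1,2]
R14: Y=0.05556 on G[0,1]
R15: Y=0.4926 on G[0,1]
Itest: z[0]−=0.15, z[2]+=0.15
solve → V1=0.05935, V2=0.3171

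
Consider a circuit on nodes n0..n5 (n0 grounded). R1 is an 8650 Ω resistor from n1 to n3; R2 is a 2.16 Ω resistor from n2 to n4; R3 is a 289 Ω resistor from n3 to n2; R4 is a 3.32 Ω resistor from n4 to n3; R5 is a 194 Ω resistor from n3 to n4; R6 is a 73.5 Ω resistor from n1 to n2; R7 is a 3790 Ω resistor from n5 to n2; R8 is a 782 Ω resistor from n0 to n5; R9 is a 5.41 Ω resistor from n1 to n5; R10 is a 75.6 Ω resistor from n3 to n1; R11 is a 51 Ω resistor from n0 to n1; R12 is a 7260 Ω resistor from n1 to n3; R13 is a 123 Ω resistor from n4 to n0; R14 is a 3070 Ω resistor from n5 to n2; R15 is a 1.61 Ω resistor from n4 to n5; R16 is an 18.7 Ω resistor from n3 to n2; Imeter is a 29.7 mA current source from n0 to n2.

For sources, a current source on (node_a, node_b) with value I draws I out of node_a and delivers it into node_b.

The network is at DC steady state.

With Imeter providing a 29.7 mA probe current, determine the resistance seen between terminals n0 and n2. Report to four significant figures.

R_eq = 38.83 Ω

MNA unknowns: 5 node voltages V₁..V_5
R1: Y=0.0001156 on G[1,3]
R2: Y=0.4630 on G[2,4]
R3: Y=0.003460 on G[3,2]
R4: Y=0.3012 on G[4,3]
R5: Y=0.005155 on G[3,4]
R6: Y=0.01361 on G[1,2]
R7: Y=0.0002639 on G[5,2]
R8: Y=0.001279 on G[0,5]
R9: Y=0.1848 on G[1,5]
R10: Y=0.01323 on G[3,1]
R11: Y=0.01961 on G[0,1]
R12: Y=0.0001377 on G[1,3]
R13: Y=0.008130 on G[4,0]
R14: Y=0.0003257 on G[5,2]
R15: Y=0.6211 on G[4,5]
R16: Y=0.05348 on G[3,2]
Imeter: z[0]−=0.0297, z[2]+=0.0297
solve → V1=0.9886, V2=1.153, V3=1.104, V4=1.100, V5=1.073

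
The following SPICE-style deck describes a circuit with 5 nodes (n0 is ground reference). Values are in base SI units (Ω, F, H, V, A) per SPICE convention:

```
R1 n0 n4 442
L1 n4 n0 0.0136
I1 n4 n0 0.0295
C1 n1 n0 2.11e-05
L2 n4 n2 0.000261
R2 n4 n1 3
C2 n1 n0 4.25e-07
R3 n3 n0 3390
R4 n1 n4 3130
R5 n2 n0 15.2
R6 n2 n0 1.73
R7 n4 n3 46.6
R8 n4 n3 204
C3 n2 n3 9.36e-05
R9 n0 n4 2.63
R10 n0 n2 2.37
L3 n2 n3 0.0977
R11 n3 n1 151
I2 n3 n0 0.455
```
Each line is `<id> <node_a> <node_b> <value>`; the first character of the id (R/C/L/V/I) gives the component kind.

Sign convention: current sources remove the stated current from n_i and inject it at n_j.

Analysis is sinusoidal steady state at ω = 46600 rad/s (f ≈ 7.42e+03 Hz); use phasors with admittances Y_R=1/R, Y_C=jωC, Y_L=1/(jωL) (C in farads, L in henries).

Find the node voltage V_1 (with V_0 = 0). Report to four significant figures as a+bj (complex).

MNA unknowns: 4 node voltages V₁..V_4
R1: Y=0.002262+0.000j on G[0,4]
L1: Y=0.000-0.001578j on G[4,0]
I1: z[4]−=0.0295, z[0]+=0.0295
C1: Y=0.000+0.9833j on G[1,0]
L2: Y=0.000-0.08222j on G[4,2]
R2: Y=0.3333+0.000j on G[4,1]
C2: Y=0.000+0.01980j on G[1,0]
R3: Y=0.0002950+0.000j on G[3,0]
R4: Y=0.0003195+0.000j on G[1,4]
R5: Y=0.06579+0.000j on G[2,0]
R6: Y=0.5780+0.000j on G[2,0]
R7: Y=0.02146+0.000j on G[4,3]
R8: Y=0.004902+0.000j on G[4,3]
C3: Y=0.000+4.362j on G[2,3]
R9: Y=0.3802+0.000j on G[0,4]
R10: Y=0.4219+0.000j on G[0,2]
L3: Y=0.000-0.0002196j on G[2,3]
R11: Y=0.006623+0.000j on G[3,1]
I2: z[3]−=0.455, z[0]+=0.455
solve → V1=0.009368+0.02554j, V2=-0.4093-0.02786j, V3=-0.4095+0.07368j, V4=-0.05910+0.05275j

0.009368+0.02554j V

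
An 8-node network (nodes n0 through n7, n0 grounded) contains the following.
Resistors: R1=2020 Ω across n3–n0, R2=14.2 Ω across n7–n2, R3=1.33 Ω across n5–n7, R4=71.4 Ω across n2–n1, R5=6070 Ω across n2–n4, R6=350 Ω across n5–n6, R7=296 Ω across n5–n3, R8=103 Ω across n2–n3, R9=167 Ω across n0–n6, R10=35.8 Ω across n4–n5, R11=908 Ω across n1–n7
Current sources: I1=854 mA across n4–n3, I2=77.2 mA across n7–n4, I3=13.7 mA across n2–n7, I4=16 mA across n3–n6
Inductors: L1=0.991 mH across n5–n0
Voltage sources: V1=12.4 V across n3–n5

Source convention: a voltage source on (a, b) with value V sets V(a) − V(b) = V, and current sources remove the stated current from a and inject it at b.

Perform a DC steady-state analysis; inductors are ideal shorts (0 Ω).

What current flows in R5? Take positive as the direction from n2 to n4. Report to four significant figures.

Element admittances at DC:
  Y(R1) = 0.0004950 S between n3,n0
  I1: injects 0.854 A into n3 (from n4)
  Y(R2) = 0.07042 S between n7,n2
  Y(R3) = 0.7519 S between n5,n7
  I2: injects 0.0772 A into n4 (from n7)
  I3: injects 0.0137 A into n7 (from n2)
  Y(R4) = 0.01401 S between n2,n1
  Y(R5) = 0.0001647 S between n2,n4
  Y(R6) = 0.002857 S between n5,n6
  Y(R7) = 0.003378 S between n5,n3
  Y(R8) = 0.009709 S between n2,n3
  L1: short n5↔n0 (DC inductor)
  Y(R9) = 0.005988 S between n0,n6
  Y(R10) = 0.02793 S between n4,n5
  I4: injects 0.016 A into n6 (from n3)
  Y(R11) = 0.001101 S between n1,n7
  V1: constraint V(n3)−V(n5) = 12.4
Assemble and solve the 9×9 MNA system:
  V(n1)=1.195  V(n2)=1.286  V(n3)=12.40  V(n4)=-27.64  V(n5)=0.000  V(n6)=1.809  V(n7)=0.03449
  i(L1)=-0.01697  i(V1)=0.6821

0.004765 A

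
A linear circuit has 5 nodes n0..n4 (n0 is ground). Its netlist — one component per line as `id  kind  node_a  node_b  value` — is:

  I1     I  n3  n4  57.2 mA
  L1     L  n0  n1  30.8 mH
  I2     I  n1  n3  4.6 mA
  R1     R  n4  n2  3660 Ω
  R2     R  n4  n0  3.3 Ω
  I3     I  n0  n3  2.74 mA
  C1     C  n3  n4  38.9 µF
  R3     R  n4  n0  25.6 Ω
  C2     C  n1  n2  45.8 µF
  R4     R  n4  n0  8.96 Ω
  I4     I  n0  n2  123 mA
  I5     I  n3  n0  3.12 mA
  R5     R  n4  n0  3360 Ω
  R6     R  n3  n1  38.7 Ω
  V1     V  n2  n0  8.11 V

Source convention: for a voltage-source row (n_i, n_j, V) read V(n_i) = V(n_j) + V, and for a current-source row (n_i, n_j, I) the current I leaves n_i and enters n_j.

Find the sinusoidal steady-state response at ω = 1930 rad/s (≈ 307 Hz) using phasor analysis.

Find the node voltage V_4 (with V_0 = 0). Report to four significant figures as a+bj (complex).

0.4026+0.2247j V

Apply KCL at each of the 4 non-ground nodes and solve the resulting linear system.
Node n1: branches {L1, I2, C2, R6} → V_1 = 8.590+2.530j
Node n2: branches {R1, C2, I4, V1} → V_2 = 8.110+0.000j
Node n3: branches {I1, I2, I3, C1, I5, R6} → V_3 = 1.762-1.420j
Node n4: branches {I1, R1, R2, C1, R3, R4, R5} → V_4 = 0.4026+0.2247j
Source currents: i(V1)=-0.1027+0.04252j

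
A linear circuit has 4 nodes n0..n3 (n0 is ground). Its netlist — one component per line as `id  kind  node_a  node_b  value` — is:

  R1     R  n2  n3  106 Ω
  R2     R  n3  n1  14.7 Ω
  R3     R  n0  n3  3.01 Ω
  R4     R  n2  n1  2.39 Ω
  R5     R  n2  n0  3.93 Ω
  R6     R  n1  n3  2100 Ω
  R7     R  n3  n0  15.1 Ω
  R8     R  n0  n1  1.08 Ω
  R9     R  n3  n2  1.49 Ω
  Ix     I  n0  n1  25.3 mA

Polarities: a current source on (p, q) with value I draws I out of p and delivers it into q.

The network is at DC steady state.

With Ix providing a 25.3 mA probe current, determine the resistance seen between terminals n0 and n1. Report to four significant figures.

Apply KCL at each of the 3 non-ground nodes and solve the resulting linear system.
Node n1: branches {R2, R4, R6, R8, Ix} → V_1 = 0.02132
Node n2: branches {R1, R4, R5, R9} → V_2 = 0.01030
Node n3: branches {R1, R2, R3, R6, R7, R9} → V_3 = 0.007382

R_eq = 0.8425 Ω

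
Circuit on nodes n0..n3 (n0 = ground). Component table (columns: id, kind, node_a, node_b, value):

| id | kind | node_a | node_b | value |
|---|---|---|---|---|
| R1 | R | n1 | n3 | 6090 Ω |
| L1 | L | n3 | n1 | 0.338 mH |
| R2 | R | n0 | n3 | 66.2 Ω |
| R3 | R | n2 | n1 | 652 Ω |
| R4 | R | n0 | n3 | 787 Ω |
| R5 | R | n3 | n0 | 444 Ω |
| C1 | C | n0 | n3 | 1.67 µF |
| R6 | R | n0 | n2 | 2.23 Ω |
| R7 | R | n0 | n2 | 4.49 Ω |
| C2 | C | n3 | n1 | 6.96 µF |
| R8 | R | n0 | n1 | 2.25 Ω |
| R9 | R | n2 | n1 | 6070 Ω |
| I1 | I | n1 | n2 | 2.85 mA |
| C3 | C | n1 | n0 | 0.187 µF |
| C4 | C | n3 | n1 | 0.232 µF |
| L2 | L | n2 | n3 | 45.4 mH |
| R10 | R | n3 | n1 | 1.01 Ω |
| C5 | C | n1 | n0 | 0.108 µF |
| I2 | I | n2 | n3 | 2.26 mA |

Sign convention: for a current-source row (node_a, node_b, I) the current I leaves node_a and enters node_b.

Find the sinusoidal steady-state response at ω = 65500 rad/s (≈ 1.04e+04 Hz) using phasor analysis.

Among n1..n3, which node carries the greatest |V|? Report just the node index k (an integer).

Apply KCL at each of the 3 non-ground nodes and solve the resulting linear system.
Node n1: branches {R1, L1, R3, C2, R8, R9, I1, C3, C4, R10, C5} → V_1 = -0.001525+2.124e-05j
Node n2: branches {R3, R6, R7, R9, I1, L2, I2} → V_2 = 0.0008726+3.320e-07j
Node n3: branches {R1, L1, R2, R4, R5, C1, C2, C4, L2, R10, I2} → V_3 = 0.0003156-0.0007904j

1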